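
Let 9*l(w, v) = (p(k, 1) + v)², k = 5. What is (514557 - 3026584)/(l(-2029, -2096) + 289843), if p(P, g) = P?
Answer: -2512027/775652 ≈ -3.2386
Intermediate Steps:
l(w, v) = (5 + v)²/9
(514557 - 3026584)/(l(-2029, -2096) + 289843) = (514557 - 3026584)/((5 - 2096)²/9 + 289843) = -2512027/((⅑)*(-2091)² + 289843) = -2512027/((⅑)*4372281 + 289843) = -2512027/(485809 + 289843) = -2512027/775652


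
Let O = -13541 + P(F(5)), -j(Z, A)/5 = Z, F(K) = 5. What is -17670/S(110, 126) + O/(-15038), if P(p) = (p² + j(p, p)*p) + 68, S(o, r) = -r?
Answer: 44571943/315798 ≈ 141.14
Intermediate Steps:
j(Z, A) = -5*Z
P(p) = 68 - 4*p² (P(p) = (p² + (-5*p)*p) + 68 = (p² - 5*p²) + 68 = -4*p² + 68 = 68 - 4*p²)
O = -13573 (O = -13541 + (68 - 4*5²) = -13541 + (68 - 4*25) = -13541 + (68 - 100) = -13541 - 32 = -13573)
-17670/S(110, 126) + O/(-15038) = -17670/((-1*126)) - 13573/(-15038) = -17670/(-126) - 13573*(-1/15038) = -17670*(-1/126) + 13573/15038 = 2945/21 + 13573/15038 = 44571943/315798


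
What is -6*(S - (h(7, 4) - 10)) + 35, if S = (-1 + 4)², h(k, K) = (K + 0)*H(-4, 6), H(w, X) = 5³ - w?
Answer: 3017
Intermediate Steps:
H(w, X) = 125 - w
h(k, K) = 129*K (h(k, K) = (K + 0)*(125 - 1*(-4)) = K*(125 + 4) = K*129 = 129*K)
S = 9 (S = 3² = 9)
-6*(S - (h(7, 4) - 10)) + 35 = -6*(9 - (129*4 - 10)) + 35 = -6*(9 - (516 - 10)) + 35 = -6*(9 - 1*506) + 35 = -6*(9 - 506) + 35 = -6*(-497) + 35 = 2982 + 35 = 3017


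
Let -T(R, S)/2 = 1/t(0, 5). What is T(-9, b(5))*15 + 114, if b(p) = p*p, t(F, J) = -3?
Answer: 124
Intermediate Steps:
b(p) = p²
T(R, S) = ⅔ (T(R, S) = -2/(-3) = -2*(-⅓) = ⅔)
T(-9, b(5))*15 + 114 = (⅔)*15 + 114 = 10 + 114 = 124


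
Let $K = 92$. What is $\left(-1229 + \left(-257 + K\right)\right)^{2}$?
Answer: $1943236$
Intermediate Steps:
$\left(-1229 + \left(-257 + K\right)\right)^{2} = \left(-1229 + \left(-257 + 92\right)\right)^{2} = \left(-1229 - 165\right)^{2} = \left(-1394\right)^{2} = 1943236$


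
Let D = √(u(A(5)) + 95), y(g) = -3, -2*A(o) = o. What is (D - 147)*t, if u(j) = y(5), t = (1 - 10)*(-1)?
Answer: -1323 + 18*√23 ≈ -1236.7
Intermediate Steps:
A(o) = -o/2
t = 9 (t = -9*(-1) = 9)
u(j) = -3
D = 2*√23 (D = √(-3 + 95) = √92 = 2*√23 ≈ 9.5917)
(D - 147)*t = (2*√23 - 147)*9 = (-147 + 2*√23)*9 = -1323 + 18*√23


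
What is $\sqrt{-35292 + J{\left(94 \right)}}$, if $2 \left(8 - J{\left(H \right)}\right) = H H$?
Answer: $i \sqrt{39702} \approx 199.25 i$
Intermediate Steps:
$J{\left(H \right)} = 8 - \frac{H^{2}}{2}$ ($J{\left(H \right)} = 8 - \frac{H H}{2} = 8 - \frac{H^{2}}{2}$)
$\sqrt{-35292 + J{\left(94 \right)}} = \sqrt{-35292 + \left(8 - \frac{94^{2}}{2}\right)} = \sqrt{-35292 + \left(8 - 4418\right)} = \sqrt{-35292 - 4410} = \sqrt{-39702} = i \sqrt{39702}$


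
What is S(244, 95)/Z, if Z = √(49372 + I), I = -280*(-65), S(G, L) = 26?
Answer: 13*√1877/5631 ≈ 0.10002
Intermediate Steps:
I = 18200
Z = 6*√1877 (Z = √(49372 + 18200) = √67572 = 6*√1877 ≈ 259.95)
S(244, 95)/Z = 26/((6*√1877)) = 26*(√1877/11262) = 13*√1877/5631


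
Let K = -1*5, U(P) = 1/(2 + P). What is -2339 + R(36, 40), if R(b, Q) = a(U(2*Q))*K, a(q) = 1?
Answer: -2344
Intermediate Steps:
K = -5
R(b, Q) = -5 (R(b, Q) = 1*(-5) = -5)
-2339 + R(36, 40) = -2339 - 5 = -2344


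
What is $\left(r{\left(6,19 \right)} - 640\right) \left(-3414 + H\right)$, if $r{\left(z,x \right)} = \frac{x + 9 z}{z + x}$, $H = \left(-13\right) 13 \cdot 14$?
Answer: $\frac{18411612}{5} \approx 3.6823 \cdot 10^{6}$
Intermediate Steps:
$H = -2366$ ($H = \left(-169\right) 14 = -2366$)
$r{\left(z,x \right)} = \frac{x + 9 z}{x + z}$
$\left(r{\left(6,19 \right)} - 640\right) \left(-3414 + H\right) = \left(\frac{19 + 9 \cdot 6}{19 + 6} - 640\right) \left(-3414 - 2366\right) = \left(\frac{19 + 54}{25} - 640\right) \left(-5780\right) = \left(\frac{1}{25} \cdot 73 - 640\right) \left(-5780\right) = \left(\frac{73}{25} - 640\right) \left(-5780\right) = \left(- \frac{15927}{25}\right) \left(-5780\right) = \frac{18411612}{5}$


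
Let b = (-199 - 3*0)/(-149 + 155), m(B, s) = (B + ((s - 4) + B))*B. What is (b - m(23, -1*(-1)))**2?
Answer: 37613689/36 ≈ 1.0448e+6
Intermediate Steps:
m(B, s) = B*(-4 + s + 2*B) (m(B, s) = (B + ((-4 + s) + B))*B = (B + (-4 + B + s))*B = (-4 + s + 2*B)*B = B*(-4 + s + 2*B))
b = -199/6 (b = (-199 + 0)/6 = -199*1/6 = -199/6 ≈ -33.167)
(b - m(23, -1*(-1)))**2 = (-199/6 - 23*(-4 - 1*(-1) + 2*23))**2 = (-199/6 - 23*(-4 + 1 + 46))**2 = (-199/6 - 23*43)**2 = (-199/6 - 1*989)**2 = (-199/6 - 989)**2 = (-6133/6)**2 = 37613689/36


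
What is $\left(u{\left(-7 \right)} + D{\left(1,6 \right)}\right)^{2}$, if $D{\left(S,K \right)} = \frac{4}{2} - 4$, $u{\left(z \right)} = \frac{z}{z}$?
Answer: $1$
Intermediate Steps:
$u{\left(z \right)} = 1$
$D{\left(S,K \right)} = -2$ ($D{\left(S,K \right)} = 4 \cdot \frac{1}{2} - 4 = 2 - 4 = -2$)
$\left(u{\left(-7 \right)} + D{\left(1,6 \right)}\right)^{2} = \left(1 - 2\right)^{2} = \left(-1\right)^{2} = 1$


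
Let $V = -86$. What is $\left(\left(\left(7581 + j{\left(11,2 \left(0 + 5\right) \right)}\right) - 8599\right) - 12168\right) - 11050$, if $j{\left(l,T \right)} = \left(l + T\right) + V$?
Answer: $-24301$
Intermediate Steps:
$j{\left(l,T \right)} = -86 + T + l$ ($j{\left(l,T \right)} = \left(l + T\right) - 86 = \left(T + l\right) - 86 = -86 + T + l$)
$\left(\left(\left(7581 + j{\left(11,2 \left(0 + 5\right) \right)}\right) - 8599\right) - 12168\right) - 11050 = \left(\left(\left(7581 + \left(-86 + 2 \left(0 + 5\right) + 11\right)\right) - 8599\right) - 12168\right) - 11050 = \left(\left(\left(7581 + \left(-86 + 2 \cdot 5 + 11\right)\right) - 8599\right) - 12168\right) - 11050 = \left(\left(\left(7581 + \left(-86 + 10 + 11\right)\right) - 8599\right) - 12168\right) - 11050 = \left(\left(\left(7581 - 65\right) - 8599\right) - 12168\right) - 11050 = \left(\left(7516 - 8599\right) - 12168\right) - 11050 = \left(-1083 - 12168\right) - 11050 = -13251 - 11050 = -24301$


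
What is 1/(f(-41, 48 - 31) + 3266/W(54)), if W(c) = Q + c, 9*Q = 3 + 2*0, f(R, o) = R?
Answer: 163/3115 ≈ 0.052327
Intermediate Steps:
Q = ⅓ (Q = (3 + 2*0)/9 = (3 + 0)/9 = (⅑)*3 = ⅓ ≈ 0.33333)
W(c) = ⅓ + c
1/(f(-41, 48 - 31) + 3266/W(54)) = 1/(-41 + 3266/(⅓ + 54)) = 1/(-41 + 3266/(163/3)) = 1/(-41 + 3266*(3/163)) = 1/(-41 + 9798/163) = 1/(3115/163) = 163/3115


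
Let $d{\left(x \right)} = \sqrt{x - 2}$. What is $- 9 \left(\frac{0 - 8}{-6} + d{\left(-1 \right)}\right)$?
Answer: $-12 - 9 i \sqrt{3} \approx -12.0 - 15.588 i$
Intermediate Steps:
$d{\left(x \right)} = \sqrt{-2 + x}$
$- 9 \left(\frac{0 - 8}{-6} + d{\left(-1 \right)}\right) = - 9 \left(\frac{0 - 8}{-6} + \sqrt{-2 - 1}\right) = - 9 \left(\left(0 - 8\right) \left(- \frac{1}{6}\right) + \sqrt{-3}\right) = - 9 \left(\left(-8\right) \left(- \frac{1}{6}\right) + i \sqrt{3}\right) = - 9 \left(\frac{4}{3} + i \sqrt{3}\right) = -12 - 9 i \sqrt{3}$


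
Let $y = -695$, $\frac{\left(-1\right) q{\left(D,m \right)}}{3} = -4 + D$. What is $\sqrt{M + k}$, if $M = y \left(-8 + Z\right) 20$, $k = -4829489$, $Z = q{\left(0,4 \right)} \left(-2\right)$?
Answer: $i \sqrt{4384689} \approx 2094.0 i$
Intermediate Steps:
$q{\left(D,m \right)} = 12 - 3 D$ ($q{\left(D,m \right)} = - 3 \left(-4 + D\right) = 12 - 3 D$)
$Z = -24$ ($Z = \left(12 - 0\right) \left(-2\right) = \left(12 + 0\right) \left(-2\right) = 12 \left(-2\right) = -24$)
$M = 444800$ ($M = - 695 \left(-8 - 24\right) 20 = - 695 \left(\left(-32\right) 20\right) = \left(-695\right) \left(-640\right) = 444800$)
$\sqrt{M + k} = \sqrt{444800 - 4829489} = \sqrt{-4384689} = i \sqrt{4384689}$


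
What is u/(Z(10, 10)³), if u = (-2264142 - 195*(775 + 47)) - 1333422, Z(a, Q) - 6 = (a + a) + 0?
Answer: -1878927/8788 ≈ -213.81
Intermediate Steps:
Z(a, Q) = 6 + 2*a (Z(a, Q) = 6 + ((a + a) + 0) = 6 + (2*a + 0) = 6 + 2*a)
u = -3757854 (u = (-2264142 - 195*822) - 1333422 = (-2264142 - 160290) - 1333422 = -2424432 - 1333422 = -3757854)
u/(Z(10, 10)³) = -3757854/(6 + 2*10)³ = -3757854/(6 + 20)³ = -3757854/(26³) = -3757854/17576 = -3757854*1/17576 = -1878927/8788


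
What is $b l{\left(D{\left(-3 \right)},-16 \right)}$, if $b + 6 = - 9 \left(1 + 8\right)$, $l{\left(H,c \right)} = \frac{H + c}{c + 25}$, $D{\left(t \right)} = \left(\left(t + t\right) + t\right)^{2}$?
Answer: $- \frac{1885}{3} \approx -628.33$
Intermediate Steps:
$D{\left(t \right)} = 9 t^{2}$ ($D{\left(t \right)} = \left(2 t + t\right)^{2} = \left(3 t\right)^{2} = 9 t^{2}$)
$l{\left(H,c \right)} = \frac{H + c}{25 + c}$
$b = -87$ ($b = -6 - 9 \left(1 + 8\right) = -6 - 81 = -87$)
$b l{\left(D{\left(-3 \right)},-16 \right)} = - 87 \frac{9 \left(-3\right)^{2} - 16}{25 - 16} = - 87 \frac{9 \cdot 9 - 16}{9} = - 87 \frac{81 - 16}{9} = - 87 \cdot \frac{1}{9} \cdot 65 = \left(-87\right) \frac{65}{9} = - \frac{1885}{3}$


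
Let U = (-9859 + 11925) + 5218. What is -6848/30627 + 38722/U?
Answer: 189342977/37181178 ≈ 5.0924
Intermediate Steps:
U = 7284 (U = 2066 + 5218 = 7284)
-6848/30627 + 38722/U = -6848/30627 + 38722/7284 = -6848*1/30627 + 38722*(1/7284) = -6848/30627 + 19361/3642 = 189342977/37181178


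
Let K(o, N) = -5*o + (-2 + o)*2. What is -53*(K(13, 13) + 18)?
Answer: 1325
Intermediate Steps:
K(o, N) = -4 - 3*o (K(o, N) = -5*o + (-4 + 2*o) = -4 - 3*o)
-53*(K(13, 13) + 18) = -53*((-4 - 3*13) + 18) = -53*((-4 - 39) + 18) = -53*(-43 + 18) = -53*(-25) = 1325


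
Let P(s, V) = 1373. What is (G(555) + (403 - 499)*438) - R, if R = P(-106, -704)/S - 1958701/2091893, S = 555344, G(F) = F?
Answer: -48202172464705601/1161720226192 ≈ -41492.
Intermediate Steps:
R = -1084880679055/1161720226192 (R = 1373/555344 - 1958701/2091893 = -1084880679055/1161720226192 ≈ -0.93386)
(G(555) + (403 - 499)*438) - R = (555 + (403 - 499)*438) - 1*(-1084880679055/1161720226192) = (555 - 96*438) + 1084880679055/1161720226192 = (555 - 42048) + 1084880679055/1161720226192 = -41493 + 1084880679055/1161720226192 = -48202172464705601/1161720226192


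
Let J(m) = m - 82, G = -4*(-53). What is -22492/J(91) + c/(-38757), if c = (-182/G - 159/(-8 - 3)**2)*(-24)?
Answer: -1863453014264/745645923 ≈ -2499.1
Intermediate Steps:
G = 212
J(m) = -82 + m
c = 334380/6413 (c = (-182/212 - 159/(-8 - 3)**2)*(-24) = (-182*1/212 - 159/((-11)**2))*(-24) = (-91/106 - 159/121)*(-24) = -27865/12826*(-24) = 334380/6413 ≈ 52.141)
-22492/J(91) + c/(-38757) = -22492/(-82 + 91) + (334380/6413)/(-38757) = -22492/9 + (334380/6413)*(-1/38757) = -22492*1/9 - 111460/82849547 = -22492/9 - 111460/82849547 = -1863453014264/745645923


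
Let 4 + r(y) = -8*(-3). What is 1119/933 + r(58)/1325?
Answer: 100089/82415 ≈ 1.2145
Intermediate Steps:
r(y) = 20 (r(y) = -4 - 8*(-3) = -4 + 24 = 20)
1119/933 + r(58)/1325 = 1119/933 + 20/1325 = 1119*(1/933) + 20*(1/1325) = 373/311 + 4/265 = 100089/82415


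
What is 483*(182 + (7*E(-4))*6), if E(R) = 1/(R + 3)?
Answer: 67620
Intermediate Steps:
E(R) = 1/(3 + R)
483*(182 + (7*E(-4))*6) = 483*(182 + (7/(3 - 4))*6) = 483*(182 + (7/(-1))*6) = 483*(182 + (7*(-1))*6) = 483*(182 - 7*6) = 483*(182 - 42) = 483*140 = 67620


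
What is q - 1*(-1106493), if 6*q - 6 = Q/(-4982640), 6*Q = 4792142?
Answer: 99238700358809/89687520 ≈ 1.1065e+6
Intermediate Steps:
Q = 2396071/3 (Q = (⅙)*4792142 = 2396071/3 ≈ 7.9869e+5)
q = 87291449/89687520 (q = 1 + ((2396071/3)/(-4982640))/6 = 1 + ((2396071/3)*(-1/4982640))/6 = 1 + (⅙)*(-2396071/14947920) = 1 - 2396071/89687520 = 87291449/89687520 ≈ 0.97328)
q - 1*(-1106493) = 87291449/89687520 - 1*(-1106493) = 87291449/89687520 + 1106493 = 99238700358809/89687520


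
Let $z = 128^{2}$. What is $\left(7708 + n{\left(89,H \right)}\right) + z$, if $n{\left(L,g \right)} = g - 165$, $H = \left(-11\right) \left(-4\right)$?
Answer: $23971$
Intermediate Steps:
$H = 44$
$n{\left(L,g \right)} = -165 + g$
$z = 16384$
$\left(7708 + n{\left(89,H \right)}\right) + z = \left(7708 + \left(-165 + 44\right)\right) + 16384 = \left(7708 - 121\right) + 16384 = 7587 + 16384 = 23971$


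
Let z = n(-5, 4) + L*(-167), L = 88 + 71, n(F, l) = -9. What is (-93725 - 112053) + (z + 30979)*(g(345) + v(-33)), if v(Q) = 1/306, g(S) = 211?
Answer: 222224371/306 ≈ 7.2622e+5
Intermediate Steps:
L = 159
v(Q) = 1/306
z = -26562 (z = -9 + 159*(-167) = -9 - 26553 = -26562)
(-93725 - 112053) + (z + 30979)*(g(345) + v(-33)) = (-93725 - 112053) + (-26562 + 30979)*(211 + 1/306) = -205778 + 4417*(64567/306) = -205778 + 285192439/306 = 222224371/306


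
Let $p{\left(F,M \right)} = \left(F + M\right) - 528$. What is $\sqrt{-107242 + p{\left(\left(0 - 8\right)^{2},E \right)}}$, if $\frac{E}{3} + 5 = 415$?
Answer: $2 i \sqrt{26619} \approx 326.31 i$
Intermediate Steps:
$E = 1230$ ($E = -15 + 3 \cdot 415 = -15 + 1245 = 1230$)
$p{\left(F,M \right)} = -528 + F + M$
$\sqrt{-107242 + p{\left(\left(0 - 8\right)^{2},E \right)}} = \sqrt{-107242 + \left(-528 + \left(0 - 8\right)^{2} + 1230\right)} = \sqrt{-107242 + \left(-528 + \left(-8\right)^{2} + 1230\right)} = \sqrt{-107242 + \left(-528 + 64 + 1230\right)} = \sqrt{-107242 + 766} = \sqrt{-106476} = 2 i \sqrt{26619}$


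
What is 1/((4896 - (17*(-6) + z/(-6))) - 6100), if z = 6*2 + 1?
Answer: -6/6599 ≈ -0.00090923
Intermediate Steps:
z = 13 (z = 12 + 1 = 13)
1/((4896 - (17*(-6) + z/(-6))) - 6100) = 1/((4896 - (17*(-6) + 13/(-6))) - 6100) = 1/((4896 - (-102 + 13*(-⅙))) - 6100) = 1/((4896 - (-102 - 13/6)) - 6100) = 1/((4896 - 1*(-625/6)) - 6100) = 1/((4896 + 625/6) - 6100) = 1/(30001/6 - 6100) = 1/(-6599/6) = -6/6599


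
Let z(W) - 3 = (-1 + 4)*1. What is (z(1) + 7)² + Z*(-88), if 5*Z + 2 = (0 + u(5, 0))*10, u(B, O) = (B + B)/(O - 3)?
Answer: 11863/15 ≈ 790.87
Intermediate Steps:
u(B, O) = 2*B/(-3 + O) (u(B, O) = (2*B)/(-3 + O) = 2*B/(-3 + O))
z(W) = 6 (z(W) = 3 + (-1 + 4)*1 = 3 + 3*1 = 3 + 3 = 6)
Z = -106/15 (Z = -⅖ + ((0 + 2*5/(-3 + 0))*10)/5 = -⅖ + ((0 + 2*5/(-3))*10)/5 = -⅖ + ((0 + 2*5*(-⅓))*10)/5 = -⅖ + ((0 - 10/3)*10)/5 = -⅖ + (-10/3*10)/5 = -⅖ + (⅕)*(-100/3) = -⅖ - 20/3 = -106/15 ≈ -7.0667)
(z(1) + 7)² + Z*(-88) = (6 + 7)² - 106/15*(-88) = 13² + 9328/15 = 169 + 9328/15 = 11863/15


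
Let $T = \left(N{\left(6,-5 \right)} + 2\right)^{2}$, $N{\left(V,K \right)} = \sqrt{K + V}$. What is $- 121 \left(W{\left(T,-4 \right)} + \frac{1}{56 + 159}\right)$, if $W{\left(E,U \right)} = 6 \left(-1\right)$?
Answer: $\frac{155969}{215} \approx 725.44$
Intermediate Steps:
$T = 9$ ($T = \left(\sqrt{-5 + 6} + 2\right)^{2} = \left(\sqrt{1} + 2\right)^{2} = \left(1 + 2\right)^{2} = 3^{2} = 9$)
$W{\left(E,U \right)} = -6$
$- 121 \left(W{\left(T,-4 \right)} + \frac{1}{56 + 159}\right) = - 121 \left(-6 + \frac{1}{56 + 159}\right) = - 121 \left(-6 + \frac{1}{215}\right) = \left(-121\right) \left(- \frac{1289}{215}\right) = \frac{155969}{215}$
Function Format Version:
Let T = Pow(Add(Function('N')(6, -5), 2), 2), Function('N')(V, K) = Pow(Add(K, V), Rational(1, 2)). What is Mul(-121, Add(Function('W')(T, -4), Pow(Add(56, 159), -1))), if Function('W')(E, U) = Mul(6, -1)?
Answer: Rational(155969, 215) ≈ 725.44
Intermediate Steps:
T = 9 (T = Pow(Add(Pow(Add(-5, 6), Rational(1, 2)), 2), 2) = Pow(Add(Pow(1, Rational(1, 2)), 2), 2) = Pow(Add(1, 2), 2) = Pow(3, 2) = 9)
Function('W')(E, U) = -6
Mul(-121, Add(Function('W')(T, -4), Pow(Add(56, 159), -1))) = Mul(-121, Add(-6, Pow(Add(56, 159), -1))) = Mul(-121, Add(-6, Pow(215, -1))) = Mul(-121, Add(-6, Rational(1, 215))) = Mul(-121, Rational(-1289, 215)) = Rational(155969, 215)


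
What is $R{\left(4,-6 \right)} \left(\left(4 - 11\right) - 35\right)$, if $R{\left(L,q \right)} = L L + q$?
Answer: $-420$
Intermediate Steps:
$R{\left(L,q \right)} = q + L^{2}$ ($R{\left(L,q \right)} = L^{2} + q = q + L^{2}$)
$R{\left(4,-6 \right)} \left(\left(4 - 11\right) - 35\right) = \left(-6 + 4^{2}\right) \left(\left(4 - 11\right) - 35\right) = \left(-6 + 16\right) \left(\left(4 - 11\right) - 35\right) = 10 \left(-7 - 35\right) = 10 \left(-42\right) = -420$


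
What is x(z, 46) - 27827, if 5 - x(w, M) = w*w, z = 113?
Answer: -40591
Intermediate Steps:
x(w, M) = 5 - w² (x(w, M) = 5 - w*w = 5 - w²)
x(z, 46) - 27827 = (5 - 1*113²) - 27827 = (5 - 1*12769) - 27827 = (5 - 12769) - 27827 = -12764 - 27827 = -40591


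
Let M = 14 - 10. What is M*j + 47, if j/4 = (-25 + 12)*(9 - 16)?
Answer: 1503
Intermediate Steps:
j = 364 (j = 4*((-25 + 12)*(9 - 16)) = 4*(-13*(-7)) = 4*91 = 364)
M = 4
M*j + 47 = 4*364 + 47 = 1456 + 47 = 1503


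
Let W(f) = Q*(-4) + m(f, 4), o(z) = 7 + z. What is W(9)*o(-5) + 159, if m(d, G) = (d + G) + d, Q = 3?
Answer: 179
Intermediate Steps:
m(d, G) = G + 2*d (m(d, G) = (G + d) + d = G + 2*d)
W(f) = -8 + 2*f (W(f) = 3*(-4) + (4 + 2*f) = -12 + (4 + 2*f) = -8 + 2*f)
W(9)*o(-5) + 159 = (-8 + 2*9)*(7 - 5) + 159 = (-8 + 18)*2 + 159 = 10*2 + 159 = 20 + 159 = 179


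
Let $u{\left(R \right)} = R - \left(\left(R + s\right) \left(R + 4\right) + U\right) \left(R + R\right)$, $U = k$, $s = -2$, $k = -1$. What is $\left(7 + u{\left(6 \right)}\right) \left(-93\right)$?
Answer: $42315$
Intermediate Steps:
$U = -1$
$u{\left(R \right)} = R - 2 R \left(-1 + \left(-2 + R\right) \left(4 + R\right)\right)$ ($u{\left(R \right)} = R - \left(\left(R - 2\right) \left(R + 4\right) - 1\right) \left(R + R\right) = R - \left(\left(-2 + R\right) \left(4 + R\right) - 1\right) 2 R = R - \left(-1 + \left(-2 + R\right) \left(4 + R\right)\right) 2 R = R - 2 R \left(-1 + \left(-2 + R\right) \left(4 + R\right)\right)$)
$\left(7 + u{\left(6 \right)}\right) \left(-93\right) = \left(7 + 6 \left(19 - 24 - 2 \cdot 6^{2}\right)\right) \left(-93\right) = \left(7 + 6 \left(19 - 24 - 72\right)\right) \left(-93\right) = \left(7 + 6 \left(-77\right)\right) \left(-93\right) = \left(7 - 462\right) \left(-93\right) = \left(-455\right) \left(-93\right) = 42315$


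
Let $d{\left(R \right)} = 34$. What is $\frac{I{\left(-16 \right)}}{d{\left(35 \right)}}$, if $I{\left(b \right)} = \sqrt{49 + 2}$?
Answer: $\frac{\sqrt{51}}{34} \approx 0.21004$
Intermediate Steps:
$I{\left(b \right)} = \sqrt{51}$
$\frac{I{\left(-16 \right)}}{d{\left(35 \right)}} = \frac{\sqrt{51}}{34}$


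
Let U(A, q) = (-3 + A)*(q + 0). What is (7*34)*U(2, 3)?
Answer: -714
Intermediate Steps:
U(A, q) = q*(-3 + A) (U(A, q) = (-3 + A)*q = q*(-3 + A))
(7*34)*U(2, 3) = (7*34)*(3*(-3 + 2)) = 238*(3*(-1)) = 238*(-3) = -714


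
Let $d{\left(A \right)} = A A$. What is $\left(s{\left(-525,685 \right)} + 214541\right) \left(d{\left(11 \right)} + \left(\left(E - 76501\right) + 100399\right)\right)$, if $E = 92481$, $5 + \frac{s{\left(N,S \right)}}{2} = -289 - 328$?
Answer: $24849100500$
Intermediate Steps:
$s{\left(N,S \right)} = -1244$ ($s{\left(N,S \right)} = -10 + 2 \left(-289 - 328\right) = -10 + 2 \left(-617\right) = -10 - 1234 = -1244$)
$d{\left(A \right)} = A^{2}$
$\left(s{\left(-525,685 \right)} + 214541\right) \left(d{\left(11 \right)} + \left(\left(E - 76501\right) + 100399\right)\right) = \left(-1244 + 214541\right) \left(11^{2} + \left(\left(92481 - 76501\right) + 100399\right)\right) = 213297 \left(121 + \left(15980 + 100399\right)\right) = 213297 \left(121 + 116379\right) = 213297 \cdot 116500 = 24849100500$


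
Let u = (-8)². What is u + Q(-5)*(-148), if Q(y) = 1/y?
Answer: 468/5 ≈ 93.600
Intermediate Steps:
Q(y) = 1/y
u = 64
u + Q(-5)*(-148) = 64 - 148/(-5) = 64 - ⅕*(-148) = 64 + 148/5 = 468/5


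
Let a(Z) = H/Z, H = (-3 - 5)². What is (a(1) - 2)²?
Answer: 3844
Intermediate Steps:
H = 64 (H = (-8)² = 64)
a(Z) = 64/Z
(a(1) - 2)² = (64/1 - 2)² = (64*1 - 2)² = (64 - 2)² = 62² = 3844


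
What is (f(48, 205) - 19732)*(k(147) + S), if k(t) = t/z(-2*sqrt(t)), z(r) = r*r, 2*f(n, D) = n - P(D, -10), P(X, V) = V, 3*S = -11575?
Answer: 912189791/12 ≈ 7.6016e+7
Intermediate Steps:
S = -11575/3 (S = (1/3)*(-11575) = -11575/3 ≈ -3858.3)
f(n, D) = 5 + n/2 (f(n, D) = (n - 1*(-10))/2 = (n + 10)/2 = (10 + n)/2 = 5 + n/2)
z(r) = r**2
k(t) = 1/4 (k(t) = t/((-2*sqrt(t))**2) = t/((4*t)) = t*(1/(4*t)) = 1/4)
(f(48, 205) - 19732)*(k(147) + S) = ((5 + (1/2)*48) - 19732)*(1/4 - 11575/3) = ((5 + 24) - 19732)*(-46297/12) = (29 - 19732)*(-46297/12) = -19703*(-46297/12) = 912189791/12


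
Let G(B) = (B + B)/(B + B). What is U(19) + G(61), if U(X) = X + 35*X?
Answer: 685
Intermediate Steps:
U(X) = 36*X
G(B) = 1 (G(B) = (2*B)/((2*B)) = (2*B)*(1/(2*B)) = 1)
U(19) + G(61) = 36*19 + 1 = 684 + 1 = 685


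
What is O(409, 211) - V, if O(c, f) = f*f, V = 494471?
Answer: -449950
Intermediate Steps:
O(c, f) = f**2
O(409, 211) - V = 211**2 - 1*494471 = 44521 - 494471 = -449950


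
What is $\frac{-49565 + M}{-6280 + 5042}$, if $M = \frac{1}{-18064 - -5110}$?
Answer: $\frac{642065011}{16037052} \approx 40.036$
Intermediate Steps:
$M = - \frac{1}{12954}$ ($M = \frac{1}{-18064 + \left(-12263 + 17373\right)} = \frac{1}{-18064 + 5110} = \frac{1}{-12954} = - \frac{1}{12954} \approx -7.7196 \cdot 10^{-5}$)
$\frac{-49565 + M}{-6280 + 5042} = \frac{-49565 - \frac{1}{12954}}{-6280 + 5042} = - \frac{642065011}{12954 \left(-1238\right)} = \left(- \frac{642065011}{12954}\right) \left(- \frac{1}{1238}\right) = \frac{642065011}{16037052}$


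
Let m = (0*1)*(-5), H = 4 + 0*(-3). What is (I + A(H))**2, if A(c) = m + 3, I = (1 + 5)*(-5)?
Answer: 729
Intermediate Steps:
H = 4 (H = 4 + 0 = 4)
m = 0 (m = 0*(-5) = 0)
I = -30 (I = 6*(-5) = -30)
A(c) = 3 (A(c) = 0 + 3 = 3)
(I + A(H))**2 = (-30 + 3)**2 = (-27)**2 = 729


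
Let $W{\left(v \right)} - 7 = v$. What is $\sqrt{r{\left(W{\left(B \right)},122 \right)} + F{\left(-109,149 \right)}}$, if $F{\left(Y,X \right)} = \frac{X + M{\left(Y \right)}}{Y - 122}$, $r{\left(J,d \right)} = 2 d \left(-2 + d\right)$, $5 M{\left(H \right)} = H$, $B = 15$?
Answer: $\frac{2 \sqrt{1084986595}}{385} \approx 171.11$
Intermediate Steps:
$W{\left(v \right)} = 7 + v$
$M{\left(H \right)} = \frac{H}{5}$
$r{\left(J,d \right)} = 2 d \left(-2 + d\right)$
$F{\left(Y,X \right)} = \frac{X + \frac{Y}{5}}{-122 + Y}$ ($F{\left(Y,X \right)} = \frac{X + \frac{Y}{5}}{Y - 122} = \frac{X + \frac{Y}{5}}{-122 + Y}$)
$\sqrt{r{\left(W{\left(B \right)},122 \right)} + F{\left(-109,149 \right)}} = \sqrt{2 \cdot 122 \left(-2 + 122\right) + \frac{149 + \frac{1}{5} \left(-109\right)}{-122 - 109}} = \sqrt{2 \cdot 122 \cdot 120 + \frac{149 - \frac{109}{5}}{-231}} = \sqrt{29280 - \frac{212}{385}} = \sqrt{\frac{11272588}{385}} = \frac{2 \sqrt{1084986595}}{385}$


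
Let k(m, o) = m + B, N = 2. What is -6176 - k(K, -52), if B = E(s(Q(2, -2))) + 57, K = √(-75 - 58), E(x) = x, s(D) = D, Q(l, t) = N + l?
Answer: -6237 - I*√133 ≈ -6237.0 - 11.533*I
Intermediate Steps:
Q(l, t) = 2 + l
K = I*√133 (K = √(-133) = I*√133 ≈ 11.533*I)
B = 61 (B = (2 + 2) + 57 = 4 + 57 = 61)
k(m, o) = 61 + m (k(m, o) = m + 61 = 61 + m)
-6176 - k(K, -52) = -6176 - (61 + I*√133) = -6176 + (-61 - I*√133) = -6237 - I*√133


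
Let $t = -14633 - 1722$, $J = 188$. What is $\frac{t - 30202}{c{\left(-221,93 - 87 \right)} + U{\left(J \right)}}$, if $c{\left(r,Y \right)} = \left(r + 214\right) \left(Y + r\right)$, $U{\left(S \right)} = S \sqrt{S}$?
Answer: $\frac{70068285}{4379647} - \frac{17505432 \sqrt{47}}{4379647} \approx -11.403$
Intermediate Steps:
$t = -16355$
$U{\left(S \right)} = S^{\frac{3}{2}}$
$c{\left(r,Y \right)} = \left(214 + r\right) \left(Y + r\right)$
$\frac{t - 30202}{c{\left(-221,93 - 87 \right)} + U{\left(J \right)}} = \frac{-16355 - 30202}{\left(\left(-221\right)^{2} + 214 \left(93 - 87\right) + 214 \left(-221\right) + \left(93 - 87\right) \left(-221\right)\right) + 188^{\frac{3}{2}}} = - \frac{46557}{\left(48841 + 214 \left(93 - 87\right) - 47294 + \left(93 - 87\right) \left(-221\right)\right) + 376 \sqrt{47}} = - \frac{46557}{\left(48841 + 214 \cdot 6 - 47294 + 6 \left(-221\right)\right) + 376 \sqrt{47}} = - \frac{46557}{\left(48841 + 1284 - 47294 - 1326\right) + 376 \sqrt{47}} = - \frac{46557}{1505 + 376 \sqrt{47}}$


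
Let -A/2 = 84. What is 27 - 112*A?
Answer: 18843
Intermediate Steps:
A = -168 (A = -2*84 = -168)
27 - 112*A = 27 - 112*(-168) = 27 + 18816 = 18843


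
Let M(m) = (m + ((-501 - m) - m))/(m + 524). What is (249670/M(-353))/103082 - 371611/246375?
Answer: -8093988131923/1879365253500 ≈ -4.3068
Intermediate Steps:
M(m) = (-501 - m)/(524 + m) (M(m) = (m + (-501 - 2*m))/(524 + m) = (-501 - m)/(524 + m))
(249670/M(-353))/103082 - 371611/246375 = (249670/(((-501 - 1*(-353))/(524 - 353))))/103082 - 371611/246375 = (249670/(((-501 + 353)/171)))*(1/103082) - 371611*1/246375 = (249670/(((1/171)*(-148))))*(1/103082) - 371611/246375 = (249670/(-148/171))*(1/103082) - 371611/246375 = (249670*(-171/148))*(1/103082) - 371611/246375 = -21346785/74*1/103082 - 371611/246375 = -21346785/7628068 - 371611/246375 = -8093988131923/1879365253500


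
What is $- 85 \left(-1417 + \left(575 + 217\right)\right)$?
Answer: $53125$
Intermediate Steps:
$- 85 \left(-1417 + \left(575 + 217\right)\right) = - 85 \left(-1417 + 792\right) = \left(-85\right) \left(-625\right) = 53125$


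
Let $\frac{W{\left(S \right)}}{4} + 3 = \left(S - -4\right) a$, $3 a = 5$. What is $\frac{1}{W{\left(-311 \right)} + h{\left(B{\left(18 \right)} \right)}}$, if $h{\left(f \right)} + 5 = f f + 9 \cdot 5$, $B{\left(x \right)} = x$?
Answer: $- \frac{3}{5084} \approx -0.00059009$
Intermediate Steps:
$h{\left(f \right)} = 40 + f^{2}$ ($h{\left(f \right)} = -5 + \left(f f + 9 \cdot 5\right) = -5 + \left(f^{2} + 45\right) = -5 + \left(45 + f^{2}\right) = 40 + f^{2}$)
$a = \frac{5}{3}$ ($a = \frac{1}{3} \cdot 5 = \frac{5}{3} \approx 1.6667$)
$W{\left(S \right)} = \frac{44}{3} + \frac{20 S}{3}$ ($W{\left(S \right)} = -12 + 4 \left(S - -4\right) \frac{5}{3} = -12 + 4 \left(S + 4\right) \frac{5}{3} = -12 + 4 \left(4 + S\right) \frac{5}{3} = -12 + 4 \left(\frac{20}{3} + \frac{5 S}{3}\right) = -12 + \left(\frac{80}{3} + \frac{20 S}{3}\right) = \frac{44}{3} + \frac{20 S}{3}$)
$\frac{1}{W{\left(-311 \right)} + h{\left(B{\left(18 \right)} \right)}} = \frac{1}{\left(\frac{44}{3} + \frac{20}{3} \left(-311\right)\right) + \left(40 + 18^{2}\right)} = \frac{1}{\left(\frac{44}{3} - \frac{6220}{3}\right) + \left(40 + 324\right)} = \frac{1}{- \frac{6176}{3} + 364} = \frac{1}{- \frac{5084}{3}} = - \frac{3}{5084}$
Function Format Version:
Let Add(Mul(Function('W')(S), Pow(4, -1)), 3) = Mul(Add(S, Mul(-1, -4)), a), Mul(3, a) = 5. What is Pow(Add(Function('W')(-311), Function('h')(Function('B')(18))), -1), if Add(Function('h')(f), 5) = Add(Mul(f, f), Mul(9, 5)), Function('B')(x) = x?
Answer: Rational(-3, 5084) ≈ -0.00059009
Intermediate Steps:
Function('h')(f) = Add(40, Pow(f, 2)) (Function('h')(f) = Add(-5, Add(Mul(f, f), Mul(9, 5))) = Add(-5, Add(Pow(f, 2), 45)) = Add(-5, Add(45, Pow(f, 2))) = Add(40, Pow(f, 2)))
a = Rational(5, 3) (a = Mul(Rational(1, 3), 5) = Rational(5, 3) ≈ 1.6667)
Function('W')(S) = Add(Rational(44, 3), Mul(Rational(20, 3), S)) (Function('W')(S) = Add(-12, Mul(4, Mul(Add(S, Mul(-1, -4)), Rational(5, 3)))) = Add(-12, Mul(4, Mul(Add(S, 4), Rational(5, 3)))) = Add(-12, Mul(4, Mul(Add(4, S), Rational(5, 3)))) = Add(-12, Mul(4, Add(Rational(20, 3), Mul(Rational(5, 3), S)))) = Add(-12, Add(Rational(80, 3), Mul(Rational(20, 3), S))) = Add(Rational(44, 3), Mul(Rational(20, 3), S)))
Pow(Add(Function('W')(-311), Function('h')(Function('B')(18))), -1) = Pow(Add(Add(Rational(44, 3), Mul(Rational(20, 3), -311)), Add(40, Pow(18, 2))), -1) = Pow(Add(Add(Rational(44, 3), Rational(-6220, 3)), Add(40, 324)), -1) = Pow(Add(Rational(-6176, 3), 364), -1) = Pow(Rational(-5084, 3), -1) = Rational(-3, 5084)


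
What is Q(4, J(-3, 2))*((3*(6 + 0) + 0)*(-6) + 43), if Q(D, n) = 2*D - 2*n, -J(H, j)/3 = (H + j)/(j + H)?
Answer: -910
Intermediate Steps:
J(H, j) = -3 (J(H, j) = -3*(H + j)/(j + H) = -3*(H + j)/(H + j) = -3*1 = -3)
Q(D, n) = -2*n + 2*D
Q(4, J(-3, 2))*((3*(6 + 0) + 0)*(-6) + 43) = (-2*(-3) + 2*4)*((3*(6 + 0) + 0)*(-6) + 43) = (6 + 8)*((3*6 + 0)*(-6) + 43) = 14*((18 + 0)*(-6) + 43) = 14*(18*(-6) + 43) = 14*(-108 + 43) = 14*(-65) = -910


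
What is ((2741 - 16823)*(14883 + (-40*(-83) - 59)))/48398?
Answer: -18250272/3457 ≈ -5279.2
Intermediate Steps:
((2741 - 16823)*(14883 + (-40*(-83) - 59)))/48398 = -14082*(14883 + (3320 - 59))*(1/48398) = -14082*(14883 + 3261)*(1/48398) = -14082*18144*(1/48398) = -255503808*1/48398 = -18250272/3457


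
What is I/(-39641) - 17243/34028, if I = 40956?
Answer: -2077180531/1348903948 ≈ -1.5399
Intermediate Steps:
I/(-39641) - 17243/34028 = 40956/(-39641) - 17243/34028 = 40956*(-1/39641) - 17243*1/34028 = -40956/39641 - 17243/34028 = -2077180531/1348903948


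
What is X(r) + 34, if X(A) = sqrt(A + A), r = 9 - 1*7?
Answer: 36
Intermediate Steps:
r = 2 (r = 9 - 7 = 2)
X(A) = sqrt(2)*sqrt(A) (X(A) = sqrt(2*A) = sqrt(2)*sqrt(A))
X(r) + 34 = sqrt(2)*sqrt(2) + 34 = 2 + 34 = 36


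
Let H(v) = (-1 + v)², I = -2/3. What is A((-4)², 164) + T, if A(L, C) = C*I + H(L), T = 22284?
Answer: 67199/3 ≈ 22400.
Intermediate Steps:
I = -⅔ (I = -2*⅓ = -⅔ ≈ -0.66667)
A(L, C) = (-1 + L)² - 2*C/3 (A(L, C) = C*(-⅔) + (-1 + L)² = -2*C/3 + (-1 + L)² = (-1 + L)² - 2*C/3)
A((-4)², 164) + T = ((-1 + (-4)²)² - ⅔*164) + 22284 = ((-1 + 16)² - 328/3) + 22284 = (15² - 328/3) + 22284 = (225 - 328/3) + 22284 = 347/3 + 22284 = 67199/3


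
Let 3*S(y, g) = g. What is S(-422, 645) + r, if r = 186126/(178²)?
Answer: 3499093/15842 ≈ 220.87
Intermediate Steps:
r = 93063/15842 (r = 186126/31684 = 186126*(1/31684) = 93063/15842 ≈ 5.8745)
S(y, g) = g/3
S(-422, 645) + r = (⅓)*645 + 93063/15842 = 215 + 93063/15842 = 3499093/15842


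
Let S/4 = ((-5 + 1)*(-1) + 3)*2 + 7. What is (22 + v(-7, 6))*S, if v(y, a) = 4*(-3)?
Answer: 840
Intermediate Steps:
v(y, a) = -12
S = 84 (S = 4*(((-5 + 1)*(-1) + 3)*2 + 7) = 4*((-4*(-1) + 3)*2 + 7) = 4*((4 + 3)*2 + 7) = 4*(7*2 + 7) = 4*(14 + 7) = 4*21 = 84)
(22 + v(-7, 6))*S = (22 - 12)*84 = 10*84 = 840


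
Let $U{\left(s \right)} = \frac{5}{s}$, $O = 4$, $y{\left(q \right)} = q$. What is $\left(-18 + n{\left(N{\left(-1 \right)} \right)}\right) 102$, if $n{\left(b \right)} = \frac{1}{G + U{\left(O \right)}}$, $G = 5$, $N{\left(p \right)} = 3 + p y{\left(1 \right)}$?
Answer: $- \frac{45492}{25} \approx -1819.7$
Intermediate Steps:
$N{\left(p \right)} = 3 + p$ ($N{\left(p \right)} = 3 + p 1 = 3 + p$)
$n{\left(b \right)} = \frac{4}{25}$ ($n{\left(b \right)} = \frac{1}{5 + \frac{5}{4}} = \frac{1}{\frac{25}{4}} = \frac{4}{25}$)
$\left(-18 + n{\left(N{\left(-1 \right)} \right)}\right) 102 = \left(-18 + \frac{4}{25}\right) 102 = \left(- \frac{446}{25}\right) 102 = - \frac{45492}{25}$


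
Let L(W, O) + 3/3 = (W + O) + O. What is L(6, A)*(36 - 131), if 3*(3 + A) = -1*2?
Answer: 665/3 ≈ 221.67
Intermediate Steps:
A = -11/3 (A = -3 + (-1*2)/3 = -3 + (⅓)*(-2) = -3 - ⅔ = -11/3 ≈ -3.6667)
L(W, O) = -1 + W + 2*O (L(W, O) = -1 + ((W + O) + O) = -1 + ((O + W) + O) = -1 + (W + 2*O) = -1 + W + 2*O)
L(6, A)*(36 - 131) = (-1 + 6 + 2*(-11/3))*(36 - 131) = (-1 + 6 - 22/3)*(-95) = -7/3*(-95) = 665/3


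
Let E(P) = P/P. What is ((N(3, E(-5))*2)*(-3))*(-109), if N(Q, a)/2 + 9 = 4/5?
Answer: -53628/5 ≈ -10726.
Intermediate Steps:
E(P) = 1
N(Q, a) = -82/5 (N(Q, a) = -18 + 2*(4/5) = -18 + 2*(4*(⅕)) = -18 + 2*(⅘) = -18 + 8/5 = -82/5)
((N(3, E(-5))*2)*(-3))*(-109) = (-82/5*2*(-3))*(-109) = -164/5*(-3)*(-109) = (492/5)*(-109) = -53628/5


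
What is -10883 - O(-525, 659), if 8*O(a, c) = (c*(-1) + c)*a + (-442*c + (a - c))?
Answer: 102699/4 ≈ 25675.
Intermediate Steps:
O(a, c) = -443*c/8 + a/8 (O(a, c) = ((c*(-1) + c)*a + (-442*c + (a - c)))/8 = ((-c + c)*a + (a - 443*c))/8 = (0*a + (a - 443*c))/8 = (0 + (a - 443*c))/8 = (a - 443*c)/8 = -443*c/8 + a/8)
-10883 - O(-525, 659) = -10883 - (-443/8*659 + (1/8)*(-525)) = -10883 - (-291937/8 - 525/8) = -10883 - 1*(-146231/4) = -10883 + 146231/4 = 102699/4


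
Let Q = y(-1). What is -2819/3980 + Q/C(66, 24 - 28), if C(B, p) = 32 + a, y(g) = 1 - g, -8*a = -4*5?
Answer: -178591/274620 ≈ -0.65032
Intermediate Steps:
a = 5/2 (a = -(-1)*5/2 = -⅛*(-20) = 5/2 ≈ 2.5000)
Q = 2 (Q = 1 - 1*(-1) = 1 + 1 = 2)
C(B, p) = 69/2 (C(B, p) = 32 + 5/2 = 69/2)
-2819/3980 + Q/C(66, 24 - 28) = -2819/3980 + 2/(69/2) = -2819*1/3980 + 2*(2/69) = -2819/3980 + 4/69 = -178591/274620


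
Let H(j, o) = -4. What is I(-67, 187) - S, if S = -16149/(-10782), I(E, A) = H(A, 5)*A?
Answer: -2693695/3594 ≈ -749.50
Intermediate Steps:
I(E, A) = -4*A
S = 5383/3594 (S = -16149*(-1/10782) = 5383/3594 ≈ 1.4978)
I(-67, 187) - S = -4*187 - 1*5383/3594 = -748 - 5383/3594 = -2693695/3594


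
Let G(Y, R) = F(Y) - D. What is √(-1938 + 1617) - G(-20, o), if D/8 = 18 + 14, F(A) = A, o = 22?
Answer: 276 + I*√321 ≈ 276.0 + 17.916*I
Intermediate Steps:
D = 256 (D = 8*(18 + 14) = 8*32 = 256)
G(Y, R) = -256 + Y (G(Y, R) = Y - 1*256 = Y - 256 = -256 + Y)
√(-1938 + 1617) - G(-20, o) = √(-1938 + 1617) - (-256 - 20) = √(-321) - 1*(-276) = I*√321 + 276 = 276 + I*√321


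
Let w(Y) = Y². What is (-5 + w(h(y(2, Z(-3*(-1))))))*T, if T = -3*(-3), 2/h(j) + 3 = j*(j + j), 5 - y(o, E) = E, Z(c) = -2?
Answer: -406089/9025 ≈ -44.996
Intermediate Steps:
y(o, E) = 5 - E
h(j) = 2/(-3 + 2*j²) (h(j) = 2/(-3 + j*(j + j)) = 2/(-3 + j*(2*j)) = 2/(-3 + 2*j²))
T = 9
(-5 + w(h(y(2, Z(-3*(-1))))))*T = (-5 + (2/(-3 + 2*(5 - 1*(-2))²))²)*9 = (-5 + (2/(-3 + 2*(5 + 2)²))²)*9 = (-5 + (2/(-3 + 2*7²))²)*9 = (-5 + (2/(-3 + 2*49))²)*9 = (-5 + (2/(-3 + 98))²)*9 = (-5 + (2/95)²)*9 = (-5 + 4/9025)*9 = -45121/9025*9 = -406089/9025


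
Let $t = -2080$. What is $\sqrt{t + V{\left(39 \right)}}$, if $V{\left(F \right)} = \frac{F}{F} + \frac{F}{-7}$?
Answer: $\frac{16 i \sqrt{399}}{7} \approx 45.657 i$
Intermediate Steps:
$V{\left(F \right)} = 1 - \frac{F}{7}$ ($V{\left(F \right)} = 1 + F \left(- \frac{1}{7}\right) = 1 - \frac{F}{7}$)
$\sqrt{t + V{\left(39 \right)}} = \sqrt{-2080 + \left(1 - \frac{39}{7}\right)} = \sqrt{-2080 - \frac{32}{7}} = \sqrt{- \frac{14592}{7}} = \frac{16 i \sqrt{399}}{7}$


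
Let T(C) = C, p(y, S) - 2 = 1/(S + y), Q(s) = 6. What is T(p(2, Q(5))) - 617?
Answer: -4919/8 ≈ -614.88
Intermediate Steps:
p(y, S) = 2 + 1/(S + y)
T(p(2, Q(5))) - 617 = (1 + 2*6 + 2*2)/(6 + 2) - 617 = (1 + 12 + 4)/8 - 617 = (1/8)*17 - 617 = 17/8 - 617 = -4919/8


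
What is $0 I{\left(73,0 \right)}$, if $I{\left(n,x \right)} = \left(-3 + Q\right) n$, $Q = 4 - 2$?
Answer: $0$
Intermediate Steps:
$Q = 2$ ($Q = 4 - 2 = 2$)
$I{\left(n,x \right)} = - n$ ($I{\left(n,x \right)} = \left(-3 + 2\right) n = - n$)
$0 I{\left(73,0 \right)} = 0 \left(\left(-1\right) 73\right) = 0 \left(-73\right) = 0$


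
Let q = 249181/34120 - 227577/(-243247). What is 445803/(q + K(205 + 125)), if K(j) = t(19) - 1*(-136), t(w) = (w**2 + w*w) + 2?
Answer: 1233327022891640/2402007609449 ≈ 513.46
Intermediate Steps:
t(w) = 2 + 2*w**2 (t(w) = (w**2 + w**2) + 2 = 2*w**2 + 2 = 2 + 2*w**2)
q = 68377457947/8299587640 (q = 249181*(1/34120) - 227577*(-1/243247) = 249181/34120 + 227577/243247 = 68377457947/8299587640 ≈ 8.2387)
K(j) = 860 (K(j) = (2 + 2*19**2) - 1*(-136) = (2 + 2*361) + 136 = (2 + 722) + 136 = 724 + 136 = 860)
445803/(q + K(205 + 125)) = 445803/(68377457947/8299587640 + 860) = 445803/(7206022828347/8299587640) = 445803*(8299587640/7206022828347) = 1233327022891640/2402007609449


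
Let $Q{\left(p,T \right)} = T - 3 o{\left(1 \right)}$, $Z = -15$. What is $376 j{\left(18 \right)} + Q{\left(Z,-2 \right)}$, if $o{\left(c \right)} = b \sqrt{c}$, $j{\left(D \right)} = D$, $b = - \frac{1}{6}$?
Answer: $\frac{13533}{2} \approx 6766.5$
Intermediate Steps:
$b = - \frac{1}{6}$ ($b = \left(-1\right) \frac{1}{6} = - \frac{1}{6} \approx -0.16667$)
$o{\left(c \right)} = - \frac{\sqrt{c}}{6}$
$Q{\left(p,T \right)} = \frac{1}{2} + T$ ($Q{\left(p,T \right)} = T - 3 \left(- \frac{\sqrt{1}}{6}\right) = T - 3 \left(\left(- \frac{1}{6}\right) 1\right) = T - - \frac{1}{2} = T + \frac{1}{2} = \frac{1}{2} + T$)
$376 j{\left(18 \right)} + Q{\left(Z,-2 \right)} = 376 \cdot 18 + \left(\frac{1}{2} - 2\right) = 6768 - \frac{3}{2} = \frac{13533}{2}$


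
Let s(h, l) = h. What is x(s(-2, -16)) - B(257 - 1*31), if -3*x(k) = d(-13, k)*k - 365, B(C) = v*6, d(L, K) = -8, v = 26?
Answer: -119/3 ≈ -39.667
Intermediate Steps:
B(C) = 156 (B(C) = 26*6 = 156)
x(k) = 365/3 + 8*k/3 (x(k) = -(-8*k - 365)/3 = -(-365 - 8*k)/3 = 365/3 + 8*k/3)
x(s(-2, -16)) - B(257 - 1*31) = (365/3 + (8/3)*(-2)) - 1*156 = (365/3 - 16/3) - 156 = 349/3 - 156 = -119/3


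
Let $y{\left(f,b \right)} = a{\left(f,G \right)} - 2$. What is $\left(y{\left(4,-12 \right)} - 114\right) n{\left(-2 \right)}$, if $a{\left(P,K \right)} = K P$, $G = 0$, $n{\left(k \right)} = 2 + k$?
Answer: $0$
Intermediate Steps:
$y{\left(f,b \right)} = -2$ ($y{\left(f,b \right)} = 0 f - 2 = 0 - 2 = -2$)
$\left(y{\left(4,-12 \right)} - 114\right) n{\left(-2 \right)} = \left(-2 - 114\right) \left(2 - 2\right) = \left(-116\right) 0 = 0$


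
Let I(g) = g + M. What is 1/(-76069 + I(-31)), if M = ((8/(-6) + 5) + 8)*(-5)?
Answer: -3/228475 ≈ -1.3131e-5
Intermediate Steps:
M = -175/3 (M = ((8*(-⅙) + 5) + 8)*(-5) = ((-4/3 + 5) + 8)*(-5) = (11/3 + 8)*(-5) = (35/3)*(-5) = -175/3 ≈ -58.333)
I(g) = -175/3 + g (I(g) = g - 175/3 = -175/3 + g)
1/(-76069 + I(-31)) = 1/(-76069 + (-175/3 - 31)) = 1/(-76069 - 268/3) = 1/(-228475/3) = -3/228475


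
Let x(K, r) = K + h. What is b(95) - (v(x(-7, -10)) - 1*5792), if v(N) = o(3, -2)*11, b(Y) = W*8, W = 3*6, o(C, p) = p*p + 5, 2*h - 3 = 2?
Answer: 5837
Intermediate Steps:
h = 5/2 (h = 3/2 + (½)*2 = 3/2 + 1 = 5/2 ≈ 2.5000)
o(C, p) = 5 + p² (o(C, p) = p² + 5 = 5 + p²)
W = 18
b(Y) = 144 (b(Y) = 18*8 = 144)
x(K, r) = 5/2 + K (x(K, r) = K + 5/2 = 5/2 + K)
v(N) = 99 (v(N) = (5 + (-2)²)*11 = (5 + 4)*11 = 9*11 = 99)
b(95) - (v(x(-7, -10)) - 1*5792) = 144 - (99 - 1*5792) = 144 - (99 - 5792) = 144 - 1*(-5693) = 144 + 5693 = 5837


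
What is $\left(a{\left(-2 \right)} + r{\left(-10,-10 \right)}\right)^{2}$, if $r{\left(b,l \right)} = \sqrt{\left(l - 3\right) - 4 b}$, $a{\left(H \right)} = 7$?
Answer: $76 + 42 \sqrt{3} \approx 148.75$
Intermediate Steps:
$r{\left(b,l \right)} = \sqrt{-3 + l - 4 b}$ ($r{\left(b,l \right)} = \sqrt{\left(-3 + l\right) - 4 b} = \sqrt{-3 + l - 4 b}$)
$\left(a{\left(-2 \right)} + r{\left(-10,-10 \right)}\right)^{2} = \left(7 + \sqrt{-3 - 10 - -40}\right)^{2} = \left(7 + \sqrt{-3 - 10 + 40}\right)^{2} = \left(7 + \sqrt{27}\right)^{2} = \left(7 + 3 \sqrt{3}\right)^{2}$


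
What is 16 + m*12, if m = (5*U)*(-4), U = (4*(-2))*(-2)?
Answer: -3824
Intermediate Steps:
U = 16 (U = -8*(-2) = 16)
m = -320 (m = (5*16)*(-4) = 80*(-4) = -320)
16 + m*12 = 16 - 320*12 = 16 - 3840 = -3824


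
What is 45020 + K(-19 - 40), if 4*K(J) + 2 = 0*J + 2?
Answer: 45020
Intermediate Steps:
K(J) = 0 (K(J) = -1/2 + (0*J + 2)/4 = -1/2 + (0 + 2)/4 = -1/2 + (1/4)*2 = -1/2 + 1/2 = 0)
45020 + K(-19 - 40) = 45020 + 0 = 45020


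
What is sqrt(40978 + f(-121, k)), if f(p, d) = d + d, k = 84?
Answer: sqrt(41146) ≈ 202.84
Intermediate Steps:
f(p, d) = 2*d
sqrt(40978 + f(-121, k)) = sqrt(40978 + 2*84) = sqrt(40978 + 168) = sqrt(41146)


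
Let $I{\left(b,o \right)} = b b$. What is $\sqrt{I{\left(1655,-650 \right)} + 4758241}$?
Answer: $\sqrt{7497266} \approx 2738.1$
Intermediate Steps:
$I{\left(b,o \right)} = b^{2}$
$\sqrt{I{\left(1655,-650 \right)} + 4758241} = \sqrt{1655^{2} + 4758241} = \sqrt{2739025 + 4758241} = \sqrt{7497266}$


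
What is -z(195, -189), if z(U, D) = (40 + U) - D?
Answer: -424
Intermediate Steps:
z(U, D) = 40 + U - D
-z(195, -189) = -(40 + 195 - 1*(-189)) = -(40 + 195 + 189) = -1*424 = -424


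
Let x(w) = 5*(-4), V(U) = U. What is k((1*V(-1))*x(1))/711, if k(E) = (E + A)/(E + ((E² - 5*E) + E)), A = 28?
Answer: 4/20145 ≈ 0.00019856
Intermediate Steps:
x(w) = -20
k(E) = (28 + E)/(E² - 3*E) (k(E) = (E + 28)/(E + ((E² - 5*E) + E)) = (28 + E)/(E + (E² - 4*E)) = (28 + E)/(E² - 3*E))
k((1*V(-1))*x(1))/711 = ((28 + (1*(-1))*(-20))/((((1*(-1))*(-20)))*(-3 + (1*(-1))*(-20))))/711 = ((28 - 1*(-20))/(((-1*(-20)))*(-3 - 1*(-20))))*(1/711) = ((28 + 20)/(20*(-3 + 20)))*(1/711) = ((1/20)*48/17)*(1/711) = ((1/20)*(1/17)*48)*(1/711) = (12/85)*(1/711) = 4/20145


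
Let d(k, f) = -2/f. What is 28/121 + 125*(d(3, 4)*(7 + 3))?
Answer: -75597/121 ≈ -624.77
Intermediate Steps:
28/121 + 125*(d(3, 4)*(7 + 3)) = 28/121 + 125*((-2/4)*(7 + 3)) = 28*(1/121) + 125*(-2*¼*10) = 28/121 + 125*(-½*10) = 28/121 + 125*(-5) = 28/121 - 625 = -75597/121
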